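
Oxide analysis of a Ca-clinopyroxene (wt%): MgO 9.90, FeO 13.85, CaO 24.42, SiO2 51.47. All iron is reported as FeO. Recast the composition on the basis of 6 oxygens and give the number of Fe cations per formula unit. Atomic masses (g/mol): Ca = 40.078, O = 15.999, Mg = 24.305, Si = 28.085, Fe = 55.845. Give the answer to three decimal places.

0.447 Fe apfu

MgO (M=40.304): mol = 0.24563; Mg = 0.24563, O = 0.24563.
FeO (M=71.844): mol = 0.19278; Fe = 0.19278, O = 0.19278.
CaO (M=56.077): mol = 0.43547; Ca = 0.43547, O = 0.43547.
SiO2 (M=60.083): mol = 0.85665; Si = 0.85665, O = 1.71330.
ΣO = 2.58718; factor = 6/ΣO = 2.31913.
Fe apfu = 0.19278 × 2.31913 = 0.447.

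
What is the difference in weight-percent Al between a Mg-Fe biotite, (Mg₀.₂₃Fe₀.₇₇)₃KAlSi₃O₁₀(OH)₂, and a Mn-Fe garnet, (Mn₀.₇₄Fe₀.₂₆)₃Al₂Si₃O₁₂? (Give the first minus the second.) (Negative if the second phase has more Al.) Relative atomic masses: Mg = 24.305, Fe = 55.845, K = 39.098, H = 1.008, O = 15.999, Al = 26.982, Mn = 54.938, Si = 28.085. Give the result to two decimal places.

Al in (Mg₀.₂₃Fe₀.₇₇)₃KAlSi₃O₁₀(OH)₂: molar mass 490.111 g/mol; 1×26.982 = 26.982 g → 5.51 wt%.
Al in (Mn₀.₇₄Fe₀.₂₆)₃Al₂Si₃O₁₂: molar mass 495.728 g/mol; 2×26.982 = 53.964 g → 10.89 wt%.
Difference = 5.51 − 10.89 = -5.38 percentage points.

-5.38 percentage points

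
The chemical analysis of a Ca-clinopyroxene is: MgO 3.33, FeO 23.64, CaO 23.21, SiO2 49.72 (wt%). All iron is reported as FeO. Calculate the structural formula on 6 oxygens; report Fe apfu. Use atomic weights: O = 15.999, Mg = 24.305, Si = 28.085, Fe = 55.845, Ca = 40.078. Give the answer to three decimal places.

0.796 Fe apfu

3.33 wt% MgO ÷ 40.304 g/mol = 0.08262 mol, giving 0.08262 Mg and 0.08262 O.
23.64 wt% FeO ÷ 71.844 g/mol = 0.32905 mol, giving 0.32905 Fe and 0.32905 O.
23.21 wt% CaO ÷ 56.077 g/mol = 0.41390 mol, giving 0.41390 Ca and 0.41390 O.
49.72 wt% SiO2 ÷ 60.083 g/mol = 0.82752 mol, giving 0.82752 Si and 1.65504 O.
Oxygen sums to 2.48061; scaling by 6/2.48061 = 2.41876 puts the formula on 6 O.
Fe: 0.32905 × 2.41876 = 0.796 atoms per formula unit.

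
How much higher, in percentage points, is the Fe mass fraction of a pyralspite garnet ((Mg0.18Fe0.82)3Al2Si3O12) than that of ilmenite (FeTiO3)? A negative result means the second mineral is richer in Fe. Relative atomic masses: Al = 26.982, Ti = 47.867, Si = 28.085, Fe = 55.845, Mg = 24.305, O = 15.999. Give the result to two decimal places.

First mineral: 137.379 g Fe in 480.710 g formula = 28.58 wt% Fe.
Second mineral: 55.845 g Fe in 151.709 g formula = 36.81 wt% Fe.
28.58% − 36.81% gives a difference of -8.23 percentage points.

-8.23 percentage points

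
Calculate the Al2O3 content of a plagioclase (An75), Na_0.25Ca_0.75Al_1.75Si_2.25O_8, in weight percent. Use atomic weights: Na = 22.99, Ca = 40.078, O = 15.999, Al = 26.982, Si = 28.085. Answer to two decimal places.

32.54 wt%

Molar mass of Na_0.25Ca_0.75Al_1.75Si_2.25O_8 = 0.25*22.99 + 0.75*40.078 + 1.75*26.982 + 2.25*28.085 + 8*15.999 = 274.208 g/mol.
Each formula unit contains 1.75 Al, equivalent to 1.75/2 = 0.8750 mol Al2O3.
M(Al2O3) = 2×26.982 + 3×15.999 = 101.961 g/mol.
Mass of Al2O3 per formula unit = 0.8750 × 101.961 = 89.216 g.
Al2O3 wt% = 89.216 / 274.208 × 100 = 32.54%.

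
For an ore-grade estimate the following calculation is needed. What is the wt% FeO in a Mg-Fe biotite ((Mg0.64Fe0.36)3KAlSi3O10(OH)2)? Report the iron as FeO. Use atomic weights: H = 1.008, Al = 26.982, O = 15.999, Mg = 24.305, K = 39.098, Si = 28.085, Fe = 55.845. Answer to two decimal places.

17.19 wt%

Molar mass of (Mg0.64Fe0.36)3KAlSi3O10(OH)2 = 1.92×24.305 + 1.08×55.845 + 1×39.098 + 1×26.982 + 3×28.085 + 12×15.999 + 2×1.008 = 451.317 g/mol.
Each formula unit contains 1.08 Fe, equivalent to 1.08/1 = 1.0800 mol FeO.
M(FeO) = 1×55.845 + 1×15.999 = 71.844 g/mol.
Mass of FeO per formula unit = 1.0800 × 71.844 = 77.592 g.
FeO wt% = 77.592 / 451.317 × 100 = 17.19%.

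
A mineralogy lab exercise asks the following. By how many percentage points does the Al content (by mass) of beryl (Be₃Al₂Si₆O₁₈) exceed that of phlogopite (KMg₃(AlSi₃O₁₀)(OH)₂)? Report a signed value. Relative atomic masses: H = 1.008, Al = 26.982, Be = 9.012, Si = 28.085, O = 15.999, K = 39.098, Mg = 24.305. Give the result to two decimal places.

3.57 percentage points

M(Be₃Al₂Si₆O₁₈) = 537.492 g/mol, so wt% Al = 53.964/537.492 × 100 = 10.04%.
M(KMg₃(AlSi₃O₁₀)(OH)₂) = 417.254 g/mol, so wt% Al = 26.982/417.254 × 100 = 6.47%.
10.04 − 6.47 = 3.57 pp.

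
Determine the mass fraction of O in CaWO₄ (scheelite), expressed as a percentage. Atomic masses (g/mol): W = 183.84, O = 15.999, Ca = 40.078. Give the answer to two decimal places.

M(CaWO₄) = 287.914 g/mol.
O contributes 4 × 15.999 = 63.996 g per mole.
63.996/287.914 = 0.2223 → 22.23%.

22.23 mass %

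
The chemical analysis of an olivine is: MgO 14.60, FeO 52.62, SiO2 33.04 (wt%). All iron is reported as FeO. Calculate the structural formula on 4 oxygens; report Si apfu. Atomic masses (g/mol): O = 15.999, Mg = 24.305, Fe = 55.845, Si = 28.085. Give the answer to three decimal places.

1.002 Si apfu

MgO: 14.60/40.304 = 0.36225 mol → 0.36225 mol Mg, 0.36225 mol O.
FeO: 52.62/71.844 = 0.73242 mol → 0.73242 mol Fe, 0.73242 mol O.
SiO2: 33.04/60.083 = 0.54991 mol → 0.54991 mol Si, 1.09982 mol O.
Total oxygen = 2.19449 mol. Normalization factor = 4/2.19449 = 1.82275.
Si per 4 O = 0.54991 × 1.82275 = 1.002.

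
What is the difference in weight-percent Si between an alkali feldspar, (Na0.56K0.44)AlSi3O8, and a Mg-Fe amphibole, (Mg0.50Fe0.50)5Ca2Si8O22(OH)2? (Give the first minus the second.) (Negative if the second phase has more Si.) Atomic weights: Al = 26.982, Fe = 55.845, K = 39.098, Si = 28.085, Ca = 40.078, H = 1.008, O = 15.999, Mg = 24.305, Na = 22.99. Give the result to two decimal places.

M((Na0.56K0.44)AlSi3O8) = 269.307 g/mol, so wt% Si = 84.255/269.307 × 100 = 31.29%.
M((Mg0.50Fe0.50)5Ca2Si8O22(OH)2) = 891.203 g/mol, so wt% Si = 224.680/891.203 × 100 = 25.21%.
31.29 − 25.21 = 6.08 pp.

6.08 percentage points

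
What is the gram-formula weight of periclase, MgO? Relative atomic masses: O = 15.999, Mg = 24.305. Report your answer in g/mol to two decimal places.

40.30 g/mol

The formula mass is the sum 1(24.305) + 1(15.999).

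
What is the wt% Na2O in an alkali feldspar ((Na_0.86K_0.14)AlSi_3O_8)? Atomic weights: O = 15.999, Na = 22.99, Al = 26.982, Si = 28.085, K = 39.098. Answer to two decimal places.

Molar mass of (Na_0.86K_0.14)AlSi_3O_8 = 0.86·22.99 + 0.14·39.098 + 1·26.982 + 3·28.085 + 8·15.999 = 264.474 g/mol.
Each formula unit contains 0.86 Na, equivalent to 0.86/2 = 0.4300 mol Na2O.
M(Na2O) = 2×22.99 + 1×15.999 = 61.979 g/mol.
Mass of Na2O per formula unit = 0.4300 × 61.979 = 26.651 g.
Na2O wt% = 26.651 / 264.474 × 100 = 10.08%.

10.08 wt%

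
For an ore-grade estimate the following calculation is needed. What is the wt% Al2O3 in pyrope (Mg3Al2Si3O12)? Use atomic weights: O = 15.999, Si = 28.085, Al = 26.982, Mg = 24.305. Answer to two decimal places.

Formula mass = 403.122 g/mol.
2 Al → 1.0000 mol Al2O3 per formula unit; M(Al2O3) = 101.961, so Al2O3 mass = 101.961 g.
101.961/403.122 × 100 = 25.29 wt%.

25.29 wt%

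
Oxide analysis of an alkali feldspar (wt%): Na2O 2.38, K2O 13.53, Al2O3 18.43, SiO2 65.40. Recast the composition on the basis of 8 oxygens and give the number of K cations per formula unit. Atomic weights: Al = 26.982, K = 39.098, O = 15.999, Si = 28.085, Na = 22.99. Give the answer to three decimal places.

0.792 K apfu

2.38 wt% Na2O ÷ 61.979 g/mol = 0.03840 mol, giving 0.07680 Na and 0.03840 O.
13.53 wt% K2O ÷ 94.195 g/mol = 0.14364 mol, giving 0.28728 K and 0.14364 O.
18.43 wt% Al2O3 ÷ 101.961 g/mol = 0.18076 mol, giving 0.36152 Al and 0.54228 O.
65.40 wt% SiO2 ÷ 60.083 g/mol = 1.08849 mol, giving 1.08849 Si and 2.17698 O.
Oxygen sums to 2.90130; scaling by 8/2.90130 = 2.75738 puts the formula on 8 O.
K: 0.28728 × 2.75738 = 0.792 atoms per formula unit.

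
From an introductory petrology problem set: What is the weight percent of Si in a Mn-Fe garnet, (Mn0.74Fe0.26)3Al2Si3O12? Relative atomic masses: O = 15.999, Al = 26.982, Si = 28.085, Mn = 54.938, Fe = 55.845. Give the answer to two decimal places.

17.00 weight percent

Molar mass of (Mn0.74Fe0.26)3Al2Si3O12: 2.22*54.938 + 0.78*55.845 + 2*26.982 + 3*28.085 + 12*15.999 = 495.728 g/mol.
Mass of Si per formula unit: 3 × 28.085 = 84.255 g.
Weight fraction Si = 84.255 / 495.728 = 0.1700.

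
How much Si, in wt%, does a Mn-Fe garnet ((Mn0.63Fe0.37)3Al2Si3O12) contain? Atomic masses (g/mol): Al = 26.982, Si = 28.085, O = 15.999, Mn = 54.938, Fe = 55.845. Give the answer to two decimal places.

Formula mass = 1.89*54.938 + 1.11*55.845 + 2*26.982 + 3*28.085 + 12*15.999 = 496.028 g/mol, of which 84.255 g is Si.
So Si makes up 84.255/496.028 = 0.1699 of the mass, i.e. 16.99%.

16.99 wt%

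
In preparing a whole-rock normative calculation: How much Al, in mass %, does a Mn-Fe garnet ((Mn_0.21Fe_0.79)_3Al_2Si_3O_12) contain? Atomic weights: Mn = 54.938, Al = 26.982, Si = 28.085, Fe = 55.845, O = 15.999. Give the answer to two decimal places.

10.85 mass %

M((Mn_0.21Fe_0.79)_3Al_2Si_3O_12) = 497.171 g/mol.
Al contributes 2 × 26.982 = 53.964 g per mole.
53.964/497.171 = 0.1085 → 10.85%.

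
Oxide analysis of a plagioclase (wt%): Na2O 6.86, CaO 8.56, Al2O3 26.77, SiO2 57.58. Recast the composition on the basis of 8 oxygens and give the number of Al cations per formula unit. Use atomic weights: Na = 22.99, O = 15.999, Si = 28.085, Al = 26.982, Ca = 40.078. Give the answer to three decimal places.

1.416 Al apfu

Na2O (M=61.979): mol = 0.11068; Na = 0.22136, O = 0.11068.
CaO (M=56.077): mol = 0.15265; Ca = 0.15265, O = 0.15265.
Al2O3 (M=101.961): mol = 0.26255; Al = 0.52510, O = 0.78765.
SiO2 (M=60.083): mol = 0.95834; Si = 0.95834, O = 1.91668.
ΣO = 2.96766; factor = 8/ΣO = 2.69573.
Al apfu = 0.52510 × 2.69573 = 1.416.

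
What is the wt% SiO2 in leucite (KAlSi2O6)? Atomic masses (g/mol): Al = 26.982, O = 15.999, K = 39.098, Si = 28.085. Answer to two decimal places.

Molar mass of KAlSi2O6 = 1*39.098 + 1*26.982 + 2*28.085 + 6*15.999 = 218.244 g/mol.
Each formula unit contains 2 Si, equivalent to 2/1 = 2.0000 mol SiO2.
M(SiO2) = 1×28.085 + 2×15.999 = 60.083 g/mol.
Mass of SiO2 per formula unit = 2.0000 × 60.083 = 120.166 g.
SiO2 wt% = 120.166 / 218.244 × 100 = 55.06%.

55.06 wt%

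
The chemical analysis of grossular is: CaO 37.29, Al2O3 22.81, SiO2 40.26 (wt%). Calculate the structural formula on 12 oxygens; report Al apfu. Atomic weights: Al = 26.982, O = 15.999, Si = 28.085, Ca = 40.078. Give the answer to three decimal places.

2.006 Al apfu

CaO (M=56.077): mol = 0.66498; Ca = 0.66498, O = 0.66498.
Al2O3 (M=101.961): mol = 0.22371; Al = 0.44742, O = 0.67113.
SiO2 (M=60.083): mol = 0.67007; Si = 0.67007, O = 1.34014.
ΣO = 2.67625; factor = 12/ΣO = 4.48389.
Al apfu = 0.44742 × 4.48389 = 2.006.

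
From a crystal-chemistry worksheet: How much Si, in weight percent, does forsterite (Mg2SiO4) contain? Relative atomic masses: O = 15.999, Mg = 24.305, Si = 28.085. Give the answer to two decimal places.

19.96 weight percent

Molar mass of Mg2SiO4: 2·24.305 + 1·28.085 + 4·15.999 = 140.691 g/mol.
Mass of Si per formula unit: 1 × 28.085 = 28.085 g.
Weight fraction Si = 28.085 / 140.691 = 0.1996.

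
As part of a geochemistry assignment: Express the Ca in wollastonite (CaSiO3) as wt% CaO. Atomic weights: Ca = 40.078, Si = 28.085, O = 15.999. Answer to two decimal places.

48.28 wt%

Molar mass of CaSiO3 = 1·40.078 + 1·28.085 + 3·15.999 = 116.160 g/mol.
Each formula unit contains 1 Ca, equivalent to 1/1 = 1.0000 mol CaO.
M(CaO) = 1×40.078 + 1×15.999 = 56.077 g/mol.
Mass of CaO per formula unit = 1.0000 × 56.077 = 56.077 g.
CaO wt% = 56.077 / 116.160 × 100 = 48.28%.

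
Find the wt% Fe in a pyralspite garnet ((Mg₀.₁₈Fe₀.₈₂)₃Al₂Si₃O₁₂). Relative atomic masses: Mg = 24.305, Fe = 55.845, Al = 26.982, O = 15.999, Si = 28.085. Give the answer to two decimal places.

M((Mg₀.₁₈Fe₀.₈₂)₃Al₂Si₃O₁₂) = 480.710 g/mol.
Fe contributes 2.46 × 55.845 = 137.379 g per mole.
137.379/480.710 = 0.2858 → 28.58%.

28.58 weight percent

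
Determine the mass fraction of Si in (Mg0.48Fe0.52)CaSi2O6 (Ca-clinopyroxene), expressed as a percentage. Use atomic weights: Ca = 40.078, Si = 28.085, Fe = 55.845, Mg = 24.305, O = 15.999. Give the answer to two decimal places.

24.11 weight percent

Formula mass = 0.48·24.305 + 0.52·55.845 + 1·40.078 + 2·28.085 + 6·15.999 = 232.948 g/mol, of which 56.170 g is Si.
So Si makes up 56.170/232.948 = 0.2411 of the mass, i.e. 24.11%.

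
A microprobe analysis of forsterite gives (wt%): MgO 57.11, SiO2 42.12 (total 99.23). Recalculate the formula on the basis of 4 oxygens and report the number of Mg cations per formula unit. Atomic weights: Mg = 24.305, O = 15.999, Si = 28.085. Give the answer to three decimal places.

2.011 Mg apfu

MgO (M=40.304): mol = 1.41698; Mg = 1.41698, O = 1.41698.
SiO2 (M=60.083): mol = 0.70103; Si = 0.70103, O = 1.40206.
ΣO = 2.81904; factor = 4/ΣO = 1.41892.
Mg apfu = 1.41698 × 1.41892 = 2.011.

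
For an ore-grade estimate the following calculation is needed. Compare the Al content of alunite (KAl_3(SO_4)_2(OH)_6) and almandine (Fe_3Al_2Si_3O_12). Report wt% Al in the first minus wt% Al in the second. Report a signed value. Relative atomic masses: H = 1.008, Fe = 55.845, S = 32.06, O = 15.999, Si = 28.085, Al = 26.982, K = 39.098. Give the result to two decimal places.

Al in KAl_3(SO_4)_2(OH)_6: molar mass 414.198 g/mol; 3×26.982 = 80.946 g → 19.54 wt%.
Al in Fe_3Al_2Si_3O_12: molar mass 497.742 g/mol; 2×26.982 = 53.964 g → 10.84 wt%.
Difference = 19.54 − 10.84 = 8.70 percentage points.

8.70 percentage points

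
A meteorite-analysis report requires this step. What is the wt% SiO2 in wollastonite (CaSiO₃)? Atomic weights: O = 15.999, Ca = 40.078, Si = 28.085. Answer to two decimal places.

51.72 wt%

Formula mass = 116.160 g/mol.
1 Si → 1.0000 mol SiO2 per formula unit; M(SiO2) = 60.083, so SiO2 mass = 60.083 g.
60.083/116.160 × 100 = 51.72 wt%.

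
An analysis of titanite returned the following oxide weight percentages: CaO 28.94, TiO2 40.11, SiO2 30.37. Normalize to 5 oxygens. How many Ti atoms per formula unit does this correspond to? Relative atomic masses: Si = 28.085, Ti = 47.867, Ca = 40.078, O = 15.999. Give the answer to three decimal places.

CaO (M=56.077): mol = 0.51608; Ca = 0.51608, O = 0.51608.
TiO2 (M=79.865): mol = 0.50222; Ti = 0.50222, O = 1.00444.
SiO2 (M=60.083): mol = 0.50547; Si = 0.50547, O = 1.01094.
ΣO = 2.53146; factor = 5/ΣO = 1.97514.
Ti apfu = 0.50222 × 1.97514 = 0.992.

0.992 Ti apfu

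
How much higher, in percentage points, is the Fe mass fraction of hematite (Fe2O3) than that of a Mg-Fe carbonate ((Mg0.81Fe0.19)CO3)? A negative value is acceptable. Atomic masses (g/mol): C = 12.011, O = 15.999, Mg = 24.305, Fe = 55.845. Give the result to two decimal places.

M(Fe2O3) = 159.687 g/mol, so wt% Fe = 111.690/159.687 × 100 = 69.94%.
M((Mg0.81Fe0.19)CO3) = 90.306 g/mol, so wt% Fe = 10.611/90.306 × 100 = 11.75%.
69.94 − 11.75 = 58.19 pp.

58.19 percentage points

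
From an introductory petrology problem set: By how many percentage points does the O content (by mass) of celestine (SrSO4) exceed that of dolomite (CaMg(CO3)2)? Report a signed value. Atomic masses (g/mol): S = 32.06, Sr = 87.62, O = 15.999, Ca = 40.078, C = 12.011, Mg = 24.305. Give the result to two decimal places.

-17.22 percentage points

O in SrSO4: molar mass 183.676 g/mol; 4×15.999 = 63.996 g → 34.84 wt%.
O in CaMg(CO3)2: molar mass 184.399 g/mol; 6×15.999 = 95.994 g → 52.06 wt%.
Difference = 34.84 − 52.06 = -17.22 percentage points.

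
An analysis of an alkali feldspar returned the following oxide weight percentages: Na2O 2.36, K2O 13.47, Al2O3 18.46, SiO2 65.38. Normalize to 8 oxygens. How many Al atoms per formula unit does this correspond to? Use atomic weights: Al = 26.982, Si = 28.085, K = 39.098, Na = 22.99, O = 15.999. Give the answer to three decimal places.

Na2O (M=61.979): mol = 0.03808; Na = 0.07616, O = 0.03808.
K2O (M=94.195): mol = 0.14300; K = 0.28600, O = 0.14300.
Al2O3 (M=101.961): mol = 0.18105; Al = 0.36210, O = 0.54315.
SiO2 (M=60.083): mol = 1.08816; Si = 1.08816, O = 2.17632.
ΣO = 2.90055; factor = 8/ΣO = 2.75810.
Al apfu = 0.36210 × 2.75810 = 0.999.

0.999 Al apfu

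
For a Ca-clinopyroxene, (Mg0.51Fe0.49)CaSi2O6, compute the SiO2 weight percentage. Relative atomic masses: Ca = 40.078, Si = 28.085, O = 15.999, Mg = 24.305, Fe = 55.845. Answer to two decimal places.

Molar mass of (Mg0.51Fe0.49)CaSi2O6 = 0.51*24.305 + 0.49*55.845 + 1*40.078 + 2*28.085 + 6*15.999 = 232.002 g/mol.
Each formula unit contains 2 Si, equivalent to 2/1 = 2.0000 mol SiO2.
M(SiO2) = 1×28.085 + 2×15.999 = 60.083 g/mol.
Mass of SiO2 per formula unit = 2.0000 × 60.083 = 120.166 g.
SiO2 wt% = 120.166 / 232.002 × 100 = 51.80%.

51.80 wt%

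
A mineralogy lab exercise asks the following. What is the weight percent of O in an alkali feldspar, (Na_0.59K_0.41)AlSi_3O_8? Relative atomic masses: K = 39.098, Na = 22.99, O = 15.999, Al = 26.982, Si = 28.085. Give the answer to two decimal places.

Molar mass of (Na_0.59K_0.41)AlSi_3O_8: 0.59*22.99 + 0.41*39.098 + 1*26.982 + 3*28.085 + 8*15.999 = 268.823 g/mol.
Mass of O per formula unit: 8 × 15.999 = 127.992 g.
Weight fraction O = 127.992 / 268.823 = 0.4761.

47.61 wt%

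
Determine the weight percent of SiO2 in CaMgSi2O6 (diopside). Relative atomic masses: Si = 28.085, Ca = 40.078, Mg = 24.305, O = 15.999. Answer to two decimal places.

Formula mass = 216.547 g/mol.
2 Si → 2.0000 mol SiO2 per formula unit; M(SiO2) = 60.083, so SiO2 mass = 120.166 g.
120.166/216.547 × 100 = 55.49 wt%.

55.49 wt%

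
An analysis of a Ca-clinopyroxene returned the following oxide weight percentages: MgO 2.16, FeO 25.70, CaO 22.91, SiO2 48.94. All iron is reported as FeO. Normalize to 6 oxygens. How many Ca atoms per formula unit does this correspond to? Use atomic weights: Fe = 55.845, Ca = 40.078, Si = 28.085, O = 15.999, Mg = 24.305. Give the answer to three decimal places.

1.001 Ca apfu

MgO (M=40.304): mol = 0.05359; Mg = 0.05359, O = 0.05359.
FeO (M=71.844): mol = 0.35772; Fe = 0.35772, O = 0.35772.
CaO (M=56.077): mol = 0.40855; Ca = 0.40855, O = 0.40855.
SiO2 (M=60.083): mol = 0.81454; Si = 0.81454, O = 1.62908.
ΣO = 2.44894; factor = 6/ΣO = 2.45004.
Ca apfu = 0.40855 × 2.45004 = 1.001.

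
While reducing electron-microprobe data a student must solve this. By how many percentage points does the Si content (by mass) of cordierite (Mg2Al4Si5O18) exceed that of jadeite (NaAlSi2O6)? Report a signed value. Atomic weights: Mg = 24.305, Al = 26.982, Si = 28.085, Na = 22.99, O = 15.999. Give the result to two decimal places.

-3.78 percentage points

Si in Mg2Al4Si5O18: molar mass 584.945 g/mol; 5×28.085 = 140.425 g → 24.01 wt%.
Si in NaAlSi2O6: molar mass 202.136 g/mol; 2×28.085 = 56.170 g → 27.79 wt%.
Difference = 24.01 − 27.79 = -3.78 percentage points.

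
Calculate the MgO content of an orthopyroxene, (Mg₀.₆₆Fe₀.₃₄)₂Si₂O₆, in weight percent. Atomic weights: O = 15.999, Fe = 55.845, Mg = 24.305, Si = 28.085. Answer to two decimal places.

23.94 wt%

Formula mass = 222.221 g/mol.
1.32 Mg → 1.3200 mol MgO per formula unit; M(MgO) = 40.304, so MgO mass = 53.201 g.
53.201/222.221 × 100 = 23.94 wt%.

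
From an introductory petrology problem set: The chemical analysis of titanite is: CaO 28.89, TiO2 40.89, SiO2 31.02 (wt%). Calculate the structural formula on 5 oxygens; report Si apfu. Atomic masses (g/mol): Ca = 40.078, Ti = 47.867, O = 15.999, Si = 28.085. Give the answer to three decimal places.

1.004 Si apfu

28.89 wt% CaO ÷ 56.077 g/mol = 0.51518 mol, giving 0.51518 Ca and 0.51518 O.
40.89 wt% TiO2 ÷ 79.865 g/mol = 0.51199 mol, giving 0.51199 Ti and 1.02398 O.
31.02 wt% SiO2 ÷ 60.083 g/mol = 0.51629 mol, giving 0.51629 Si and 1.03258 O.
Oxygen sums to 2.57174; scaling by 5/2.57174 = 1.94421 puts the formula on 5 O.
Si: 0.51629 × 1.94421 = 1.004 atoms per formula unit.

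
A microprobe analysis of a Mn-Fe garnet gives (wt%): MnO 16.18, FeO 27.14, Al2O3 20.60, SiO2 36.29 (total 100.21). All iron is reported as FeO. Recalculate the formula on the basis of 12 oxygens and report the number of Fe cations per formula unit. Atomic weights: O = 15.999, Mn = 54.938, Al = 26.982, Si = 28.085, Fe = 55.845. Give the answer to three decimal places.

1.873 Fe apfu

MnO: 16.18/70.937 = 0.22809 mol → 0.22809 mol Mn, 0.22809 mol O.
FeO: 27.14/71.844 = 0.37776 mol → 0.37776 mol Fe, 0.37776 mol O.
Al2O3: 20.60/101.961 = 0.20204 mol → 0.40408 mol Al, 0.60612 mol O.
SiO2: 36.29/60.083 = 0.60400 mol → 0.60400 mol Si, 1.20800 mol O.
Total oxygen = 2.41997 mol. Normalization factor = 12/2.41997 = 4.95874.
Fe per 12 O = 0.37776 × 4.95874 = 1.873.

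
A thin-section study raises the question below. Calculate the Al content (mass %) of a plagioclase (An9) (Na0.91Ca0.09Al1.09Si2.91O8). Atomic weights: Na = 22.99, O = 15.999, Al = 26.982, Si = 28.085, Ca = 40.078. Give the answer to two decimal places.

11.15 mass %

Formula mass = 0.91×22.99 + 0.09×40.078 + 1.09×26.982 + 2.91×28.085 + 8×15.999 = 263.658 g/mol, of which 29.410 g is Al.
So Al makes up 29.410/263.658 = 0.1115 of the mass, i.e. 11.15%.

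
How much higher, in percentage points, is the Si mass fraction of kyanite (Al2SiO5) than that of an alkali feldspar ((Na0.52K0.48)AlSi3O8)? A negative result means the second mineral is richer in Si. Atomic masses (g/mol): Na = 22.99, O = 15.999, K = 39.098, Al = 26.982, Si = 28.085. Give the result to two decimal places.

-13.88 percentage points

First mineral: 28.085 g Si in 162.044 g formula = 17.33 wt% Si.
Second mineral: 84.255 g Si in 269.951 g formula = 31.21 wt% Si.
17.33% − 31.21% gives a difference of -13.88 percentage points.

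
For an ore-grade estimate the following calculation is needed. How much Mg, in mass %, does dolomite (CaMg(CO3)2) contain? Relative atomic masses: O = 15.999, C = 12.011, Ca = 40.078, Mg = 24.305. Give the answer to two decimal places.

13.18 mass %

M(CaMg(CO3)2) = 184.399 g/mol.
Mg contributes 1 × 24.305 = 24.305 g per mole.
24.305/184.399 = 0.1318 → 13.18%.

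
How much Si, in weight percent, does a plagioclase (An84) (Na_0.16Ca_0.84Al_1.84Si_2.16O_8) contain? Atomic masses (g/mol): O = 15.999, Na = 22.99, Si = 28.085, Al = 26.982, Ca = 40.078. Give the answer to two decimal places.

Molar mass of Na_0.16Ca_0.84Al_1.84Si_2.16O_8: 0.16·22.99 + 0.84·40.078 + 1.84·26.982 + 2.16·28.085 + 8·15.999 = 275.646 g/mol.
Mass of Si per formula unit: 2.16 × 28.085 = 60.664 g.
Weight fraction Si = 60.664 / 275.646 = 0.2201.

22.01 weight percent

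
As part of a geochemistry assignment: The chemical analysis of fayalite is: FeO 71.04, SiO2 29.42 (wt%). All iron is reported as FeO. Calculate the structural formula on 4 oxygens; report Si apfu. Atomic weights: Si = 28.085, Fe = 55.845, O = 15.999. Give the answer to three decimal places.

0.995 Si apfu

71.04 wt% FeO ÷ 71.844 g/mol = 0.98881 mol, giving 0.98881 Fe and 0.98881 O.
29.42 wt% SiO2 ÷ 60.083 g/mol = 0.48966 mol, giving 0.48966 Si and 0.97932 O.
Oxygen sums to 1.96813; scaling by 4/1.96813 = 2.03239 puts the formula on 4 O.
Si: 0.48966 × 2.03239 = 0.995 atoms per formula unit.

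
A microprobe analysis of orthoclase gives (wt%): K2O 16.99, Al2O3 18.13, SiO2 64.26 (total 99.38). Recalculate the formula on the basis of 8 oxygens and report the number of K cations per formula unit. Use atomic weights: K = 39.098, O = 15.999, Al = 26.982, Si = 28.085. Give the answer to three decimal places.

16.99 wt% K2O ÷ 94.195 g/mol = 0.18037 mol, giving 0.36074 K and 0.18037 O.
18.13 wt% Al2O3 ÷ 101.961 g/mol = 0.17781 mol, giving 0.35562 Al and 0.53343 O.
64.26 wt% SiO2 ÷ 60.083 g/mol = 1.06952 mol, giving 1.06952 Si and 2.13904 O.
Oxygen sums to 2.85284; scaling by 8/2.85284 = 2.80422 puts the formula on 8 O.
K: 0.36074 × 2.80422 = 1.012 atoms per formula unit.

1.012 K apfu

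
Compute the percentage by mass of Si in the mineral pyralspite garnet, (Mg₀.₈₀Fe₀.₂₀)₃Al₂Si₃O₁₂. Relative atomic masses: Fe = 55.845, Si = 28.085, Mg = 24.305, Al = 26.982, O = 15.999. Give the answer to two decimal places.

19.96 wt%

Formula mass = 2.40×24.305 + 0.60×55.845 + 2×26.982 + 3×28.085 + 12×15.999 = 422.046 g/mol, of which 84.255 g is Si.
So Si makes up 84.255/422.046 = 0.1996 of the mass, i.e. 19.96%.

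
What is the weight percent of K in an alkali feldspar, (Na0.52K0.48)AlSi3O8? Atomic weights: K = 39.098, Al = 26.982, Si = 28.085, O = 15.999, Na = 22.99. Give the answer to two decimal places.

M((Na0.52K0.48)AlSi3O8) = 269.951 g/mol.
K contributes 0.48 × 39.098 = 18.767 g per mole.
18.767/269.951 = 0.0695 → 6.95%.

6.95 weight percent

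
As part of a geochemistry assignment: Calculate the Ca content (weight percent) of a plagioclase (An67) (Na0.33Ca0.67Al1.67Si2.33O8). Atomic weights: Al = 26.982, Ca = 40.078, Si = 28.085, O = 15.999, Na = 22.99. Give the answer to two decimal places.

9.84 weight percent

Molar mass of Na0.33Ca0.67Al1.67Si2.33O8: 0.33*22.99 + 0.67*40.078 + 1.67*26.982 + 2.33*28.085 + 8*15.999 = 272.929 g/mol.
Mass of Ca per formula unit: 0.67 × 40.078 = 26.852 g.
Weight fraction Ca = 26.852 / 272.929 = 0.0984.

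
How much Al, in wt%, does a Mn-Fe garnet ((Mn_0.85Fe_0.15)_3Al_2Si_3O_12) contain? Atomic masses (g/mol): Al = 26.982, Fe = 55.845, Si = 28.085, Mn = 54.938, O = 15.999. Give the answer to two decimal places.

10.89 wt%

Molar mass of (Mn_0.85Fe_0.15)_3Al_2Si_3O_12: 2.55·54.938 + 0.45·55.845 + 2·26.982 + 3·28.085 + 12·15.999 = 495.429 g/mol.
Mass of Al per formula unit: 2 × 26.982 = 53.964 g.
Weight fraction Al = 53.964 / 495.429 = 0.1089.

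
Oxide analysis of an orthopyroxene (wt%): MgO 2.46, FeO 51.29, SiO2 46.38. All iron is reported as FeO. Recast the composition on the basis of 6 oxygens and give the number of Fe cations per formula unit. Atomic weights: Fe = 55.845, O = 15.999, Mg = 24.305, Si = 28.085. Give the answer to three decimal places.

2.46 wt% MgO ÷ 40.304 g/mol = 0.06104 mol, giving 0.06104 Mg and 0.06104 O.
51.29 wt% FeO ÷ 71.844 g/mol = 0.71391 mol, giving 0.71391 Fe and 0.71391 O.
46.38 wt% SiO2 ÷ 60.083 g/mol = 0.77193 mol, giving 0.77193 Si and 1.54386 O.
Oxygen sums to 2.31881; scaling by 6/2.31881 = 2.58753 puts the formula on 6 O.
Fe: 0.71391 × 2.58753 = 1.847 atoms per formula unit.

1.847 Fe apfu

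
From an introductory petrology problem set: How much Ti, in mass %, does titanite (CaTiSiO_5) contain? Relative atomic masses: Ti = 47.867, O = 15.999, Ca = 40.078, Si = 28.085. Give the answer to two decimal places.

24.42 mass %

M(CaTiSiO_5) = 196.025 g/mol.
Ti contributes 1 × 47.867 = 47.867 g per mole.
47.867/196.025 = 0.2442 → 24.42%.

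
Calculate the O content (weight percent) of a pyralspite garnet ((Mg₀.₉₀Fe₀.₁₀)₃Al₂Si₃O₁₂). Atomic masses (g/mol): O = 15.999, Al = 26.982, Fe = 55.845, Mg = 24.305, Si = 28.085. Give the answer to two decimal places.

M((Mg₀.₉₀Fe₀.₁₀)₃Al₂Si₃O₁₂) = 412.584 g/mol.
O contributes 12 × 15.999 = 191.988 g per mole.
191.988/412.584 = 0.4653 → 46.53%.

46.53 weight percent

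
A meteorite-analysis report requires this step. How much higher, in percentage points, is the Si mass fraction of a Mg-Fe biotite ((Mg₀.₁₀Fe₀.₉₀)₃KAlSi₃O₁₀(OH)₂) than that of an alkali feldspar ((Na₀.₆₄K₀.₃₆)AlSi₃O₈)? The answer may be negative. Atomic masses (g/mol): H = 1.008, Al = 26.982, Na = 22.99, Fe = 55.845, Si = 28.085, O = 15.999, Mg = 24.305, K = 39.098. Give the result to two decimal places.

M((Mg₀.₁₀Fe₀.₉₀)₃KAlSi₃O₁₀(OH)₂) = 502.412 g/mol, so wt% Si = 84.255/502.412 × 100 = 16.77%.
M((Na₀.₆₄K₀.₃₆)AlSi₃O₈) = 268.018 g/mol, so wt% Si = 84.255/268.018 × 100 = 31.44%.
16.77 − 31.44 = -14.67 pp.

-14.67 percentage points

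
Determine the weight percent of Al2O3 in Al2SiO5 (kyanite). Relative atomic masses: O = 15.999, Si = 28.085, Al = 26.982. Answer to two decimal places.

M(Al2SiO5) = 162.044 g/mol; M(Al2O3) = 101.961 g/mol.
Moles Al2O3 per formula unit = 2 Al ÷ 2 = 1.0000.
Al2O3 fraction = (1.0000 × 101.961) / 162.044 = 101.961/162.044 = 0.6292.

62.92 wt%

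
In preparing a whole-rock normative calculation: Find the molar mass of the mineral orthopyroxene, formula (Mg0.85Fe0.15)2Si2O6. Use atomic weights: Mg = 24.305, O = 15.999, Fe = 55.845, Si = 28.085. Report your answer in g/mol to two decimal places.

210.24 g/mol

M = 1.70×24.305 + 0.30×55.845 + 2×28.085 + 6×15.999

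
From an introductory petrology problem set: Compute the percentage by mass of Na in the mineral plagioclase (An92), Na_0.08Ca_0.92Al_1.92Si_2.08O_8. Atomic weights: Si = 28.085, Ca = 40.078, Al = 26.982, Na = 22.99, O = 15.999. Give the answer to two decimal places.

Formula mass = 0.08*22.99 + 0.92*40.078 + 1.92*26.982 + 2.08*28.085 + 8*15.999 = 276.925 g/mol, of which 1.839 g is Na.
So Na makes up 1.839/276.925 = 0.0066 of the mass, i.e. 0.66%.

0.66 wt%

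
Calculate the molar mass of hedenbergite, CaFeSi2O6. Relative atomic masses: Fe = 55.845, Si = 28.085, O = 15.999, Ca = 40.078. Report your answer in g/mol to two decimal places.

M = 1×40.078 + 1×55.845 + 2×28.085 + 6×15.999

248.09 g/mol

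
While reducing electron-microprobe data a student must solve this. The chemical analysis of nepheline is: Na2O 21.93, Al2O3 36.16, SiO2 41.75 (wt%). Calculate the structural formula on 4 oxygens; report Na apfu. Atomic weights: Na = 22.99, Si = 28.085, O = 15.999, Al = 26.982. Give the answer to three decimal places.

Na2O (M=61.979): mol = 0.35383; Na = 0.70766, O = 0.35383.
Al2O3 (M=101.961): mol = 0.35465; Al = 0.70930, O = 1.06395.
SiO2 (M=60.083): mol = 0.69487; Si = 0.69487, O = 1.38974.
ΣO = 2.80752; factor = 4/ΣO = 1.42474.
Na apfu = 0.70766 × 1.42474 = 1.008.

1.008 Na apfu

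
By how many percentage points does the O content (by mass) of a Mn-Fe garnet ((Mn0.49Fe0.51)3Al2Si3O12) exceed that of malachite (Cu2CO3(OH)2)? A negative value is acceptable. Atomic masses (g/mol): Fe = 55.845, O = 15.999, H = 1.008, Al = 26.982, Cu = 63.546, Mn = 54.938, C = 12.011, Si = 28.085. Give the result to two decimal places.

First mineral: 191.988 g O in 496.409 g formula = 38.68 wt% O.
Second mineral: 79.995 g O in 221.114 g formula = 36.18 wt% O.
38.68% − 36.18% gives a difference of 2.50 percentage points.

2.50 percentage points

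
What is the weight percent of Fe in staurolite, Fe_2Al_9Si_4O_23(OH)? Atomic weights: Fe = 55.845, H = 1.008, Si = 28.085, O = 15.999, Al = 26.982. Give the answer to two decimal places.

Molar mass of Fe_2Al_9Si_4O_23(OH): 2*55.845 + 9*26.982 + 4*28.085 + 24*15.999 + 1*1.008 = 851.852 g/mol.
Mass of Fe per formula unit: 2 × 55.845 = 111.690 g.
Weight fraction Fe = 111.690 / 851.852 = 0.1311.

13.11 mass %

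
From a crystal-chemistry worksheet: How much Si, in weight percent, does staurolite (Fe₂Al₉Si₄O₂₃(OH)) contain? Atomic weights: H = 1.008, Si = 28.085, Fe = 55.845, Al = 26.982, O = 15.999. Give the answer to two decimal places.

Molar mass of Fe₂Al₉Si₄O₂₃(OH): 2·55.845 + 9·26.982 + 4·28.085 + 24·15.999 + 1·1.008 = 851.852 g/mol.
Mass of Si per formula unit: 4 × 28.085 = 112.340 g.
Weight fraction Si = 112.340 / 851.852 = 0.1319.

13.19 weight percent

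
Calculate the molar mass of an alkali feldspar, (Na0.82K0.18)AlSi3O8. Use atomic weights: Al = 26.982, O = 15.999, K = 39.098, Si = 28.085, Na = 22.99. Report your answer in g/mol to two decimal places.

M = 0.82×22.99 + 0.18×39.098 + 1×26.982 + 3×28.085 + 8×15.999

265.12 g/mol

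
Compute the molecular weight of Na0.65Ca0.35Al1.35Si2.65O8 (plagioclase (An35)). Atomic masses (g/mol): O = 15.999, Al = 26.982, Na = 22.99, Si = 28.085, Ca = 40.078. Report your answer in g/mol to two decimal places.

267.81 g/mol

The formula mass is the sum 0.65×22.99 + 0.35×40.078 + 1.35×26.982 + 2.65×28.085 + 8×15.999.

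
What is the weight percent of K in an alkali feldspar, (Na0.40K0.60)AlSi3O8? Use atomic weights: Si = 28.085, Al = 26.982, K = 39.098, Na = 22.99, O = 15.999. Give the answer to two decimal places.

8.63 mass %

M((Na0.40K0.60)AlSi3O8) = 271.884 g/mol.
K contributes 0.60 × 39.098 = 23.459 g per mole.
23.459/271.884 = 0.0863 → 8.63%.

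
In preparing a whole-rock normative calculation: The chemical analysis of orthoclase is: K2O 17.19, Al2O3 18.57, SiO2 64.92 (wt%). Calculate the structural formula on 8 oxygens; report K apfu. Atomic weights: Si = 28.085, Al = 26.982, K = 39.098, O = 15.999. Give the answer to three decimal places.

17.19 wt% K2O ÷ 94.195 g/mol = 0.18249 mol, giving 0.36498 K and 0.18249 O.
18.57 wt% Al2O3 ÷ 101.961 g/mol = 0.18213 mol, giving 0.36426 Al and 0.54639 O.
64.92 wt% SiO2 ÷ 60.083 g/mol = 1.08051 mol, giving 1.08051 Si and 2.16102 O.
Oxygen sums to 2.88990; scaling by 8/2.88990 = 2.76826 puts the formula on 8 O.
K: 0.36498 × 2.76826 = 1.010 atoms per formula unit.

1.010 K apfu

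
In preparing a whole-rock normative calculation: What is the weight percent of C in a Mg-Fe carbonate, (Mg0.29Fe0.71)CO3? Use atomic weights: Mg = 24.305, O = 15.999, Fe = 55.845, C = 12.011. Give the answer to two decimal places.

11.26 wt%

Formula mass = 0.29·24.305 + 0.71·55.845 + 1·12.011 + 3·15.999 = 106.706 g/mol, of which 12.011 g is C.
So C makes up 12.011/106.706 = 0.1126 of the mass, i.e. 11.26%.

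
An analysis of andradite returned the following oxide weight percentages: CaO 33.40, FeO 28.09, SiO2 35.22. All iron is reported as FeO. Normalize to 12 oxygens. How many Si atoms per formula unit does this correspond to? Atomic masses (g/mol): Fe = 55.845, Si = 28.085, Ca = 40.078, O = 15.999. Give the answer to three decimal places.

3.258 Si apfu

33.40 wt% CaO ÷ 56.077 g/mol = 0.59561 mol, giving 0.59561 Ca and 0.59561 O.
28.09 wt% FeO ÷ 71.844 g/mol = 0.39099 mol, giving 0.39099 Fe and 0.39099 O.
35.22 wt% SiO2 ÷ 60.083 g/mol = 0.58619 mol, giving 0.58619 Si and 1.17238 O.
Oxygen sums to 2.15898; scaling by 12/2.15898 = 5.55818 puts the formula on 12 O.
Si: 0.58619 × 5.55818 = 3.258 atoms per formula unit.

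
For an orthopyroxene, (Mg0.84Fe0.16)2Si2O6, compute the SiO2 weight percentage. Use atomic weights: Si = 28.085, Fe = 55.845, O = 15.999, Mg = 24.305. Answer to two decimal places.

Molar mass of (Mg0.84Fe0.16)2Si2O6 = 1.68×24.305 + 0.32×55.845 + 2×28.085 + 6×15.999 = 210.867 g/mol.
Each formula unit contains 2 Si, equivalent to 2/1 = 2.0000 mol SiO2.
M(SiO2) = 1×28.085 + 2×15.999 = 60.083 g/mol.
Mass of SiO2 per formula unit = 2.0000 × 60.083 = 120.166 g.
SiO2 wt% = 120.166 / 210.867 × 100 = 56.99%.

56.99 wt%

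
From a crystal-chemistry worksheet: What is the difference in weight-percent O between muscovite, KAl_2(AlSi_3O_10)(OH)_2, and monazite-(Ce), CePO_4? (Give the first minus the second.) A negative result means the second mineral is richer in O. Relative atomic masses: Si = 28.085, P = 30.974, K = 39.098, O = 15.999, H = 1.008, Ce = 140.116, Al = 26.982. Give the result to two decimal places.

First mineral: 191.988 g O in 398.303 g formula = 48.20 wt% O.
Second mineral: 63.996 g O in 235.086 g formula = 27.22 wt% O.
48.20% − 27.22% gives a difference of 20.98 percentage points.

20.98 percentage points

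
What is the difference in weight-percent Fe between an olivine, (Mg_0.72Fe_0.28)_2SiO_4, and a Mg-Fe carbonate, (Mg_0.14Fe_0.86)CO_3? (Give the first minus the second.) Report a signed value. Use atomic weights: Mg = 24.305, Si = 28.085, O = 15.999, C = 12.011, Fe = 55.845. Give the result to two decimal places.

-23.35 percentage points

M((Mg_0.72Fe_0.28)_2SiO_4) = 158.353 g/mol, so wt% Fe = 31.273/158.353 × 100 = 19.75%.
M((Mg_0.14Fe_0.86)CO_3) = 111.437 g/mol, so wt% Fe = 48.027/111.437 × 100 = 43.10%.
19.75 − 43.10 = -23.35 pp.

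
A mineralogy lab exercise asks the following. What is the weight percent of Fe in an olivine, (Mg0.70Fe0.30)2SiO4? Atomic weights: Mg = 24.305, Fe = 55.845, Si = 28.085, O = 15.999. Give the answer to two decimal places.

Molar mass of (Mg0.70Fe0.30)2SiO4: 1.40·24.305 + 0.60·55.845 + 1·28.085 + 4·15.999 = 159.615 g/mol.
Mass of Fe per formula unit: 0.60 × 55.845 = 33.507 g.
Weight fraction Fe = 33.507 / 159.615 = 0.2099.

20.99 wt%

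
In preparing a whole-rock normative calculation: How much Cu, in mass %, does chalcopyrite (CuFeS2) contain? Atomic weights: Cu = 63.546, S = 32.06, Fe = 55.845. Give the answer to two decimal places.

34.63 mass %

Molar mass of CuFeS2: 1·63.546 + 1·55.845 + 2·32.06 = 183.511 g/mol.
Mass of Cu per formula unit: 1 × 63.546 = 63.546 g.
Weight fraction Cu = 63.546 / 183.511 = 0.3463.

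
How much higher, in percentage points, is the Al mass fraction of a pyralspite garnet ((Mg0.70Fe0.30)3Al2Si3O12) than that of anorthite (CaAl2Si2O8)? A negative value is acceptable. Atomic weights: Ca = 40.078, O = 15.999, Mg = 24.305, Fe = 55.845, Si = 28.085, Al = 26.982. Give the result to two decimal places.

-6.89 percentage points

First mineral: 53.964 g Al in 431.508 g formula = 12.51 wt% Al.
Second mineral: 53.964 g Al in 278.204 g formula = 19.40 wt% Al.
12.51% − 19.40% gives a difference of -6.89 percentage points.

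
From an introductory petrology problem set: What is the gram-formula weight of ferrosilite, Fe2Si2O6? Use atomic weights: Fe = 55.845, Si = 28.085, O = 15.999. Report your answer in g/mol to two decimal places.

The formula mass is the sum 2·55.845 + 2·28.085 + 6·15.999.

263.85 g/mol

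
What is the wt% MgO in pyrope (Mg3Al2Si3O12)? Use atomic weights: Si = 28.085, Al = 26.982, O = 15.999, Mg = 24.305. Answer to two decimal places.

M(Mg3Al2Si3O12) = 403.122 g/mol; M(MgO) = 40.304 g/mol.
Moles MgO per formula unit = 3 Mg ÷ 1 = 3.0000.
MgO fraction = (3.0000 × 40.304) / 403.122 = 120.912/403.122 = 0.2999.

29.99 wt%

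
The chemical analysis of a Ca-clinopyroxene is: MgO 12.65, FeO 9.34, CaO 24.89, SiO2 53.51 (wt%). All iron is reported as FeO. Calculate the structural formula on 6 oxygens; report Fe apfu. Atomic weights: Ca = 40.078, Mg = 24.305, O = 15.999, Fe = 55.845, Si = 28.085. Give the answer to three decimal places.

12.65 wt% MgO ÷ 40.304 g/mol = 0.31386 mol, giving 0.31386 Mg and 0.31386 O.
9.34 wt% FeO ÷ 71.844 g/mol = 0.13000 mol, giving 0.13000 Fe and 0.13000 O.
24.89 wt% CaO ÷ 56.077 g/mol = 0.44385 mol, giving 0.44385 Ca and 0.44385 O.
53.51 wt% SiO2 ÷ 60.083 g/mol = 0.89060 mol, giving 0.89060 Si and 1.78120 O.
Oxygen sums to 2.66891; scaling by 6/2.66891 = 2.24811 puts the formula on 6 O.
Fe: 0.13000 × 2.24811 = 0.292 atoms per formula unit.

0.292 Fe apfu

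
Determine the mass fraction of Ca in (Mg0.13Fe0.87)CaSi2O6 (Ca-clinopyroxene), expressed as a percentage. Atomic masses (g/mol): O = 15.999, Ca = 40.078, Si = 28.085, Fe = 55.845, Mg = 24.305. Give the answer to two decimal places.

16.43 mass %

Molar mass of (Mg0.13Fe0.87)CaSi2O6: 0.13×24.305 + 0.87×55.845 + 1×40.078 + 2×28.085 + 6×15.999 = 243.987 g/mol.
Mass of Ca per formula unit: 1 × 40.078 = 40.078 g.
Weight fraction Ca = 40.078 / 243.987 = 0.1643.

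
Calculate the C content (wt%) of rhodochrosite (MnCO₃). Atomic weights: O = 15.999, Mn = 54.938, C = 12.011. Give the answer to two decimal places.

10.45 wt%

M(MnCO₃) = 114.946 g/mol.
C contributes 1 × 12.011 = 12.011 g per mole.
12.011/114.946 = 0.1045 → 10.45%.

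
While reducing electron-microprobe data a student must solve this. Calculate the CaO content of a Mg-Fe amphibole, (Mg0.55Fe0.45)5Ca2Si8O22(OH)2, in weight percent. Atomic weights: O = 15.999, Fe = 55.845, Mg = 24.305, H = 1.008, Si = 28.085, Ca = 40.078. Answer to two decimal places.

12.70 wt%

Molar mass of (Mg0.55Fe0.45)5Ca2Si8O22(OH)2 = 2.75*24.305 + 2.25*55.845 + 2*40.078 + 8*28.085 + 24*15.999 + 2*1.008 = 883.318 g/mol.
Each formula unit contains 2 Ca, equivalent to 2/1 = 2.0000 mol CaO.
M(CaO) = 1×40.078 + 1×15.999 = 56.077 g/mol.
Mass of CaO per formula unit = 2.0000 × 56.077 = 112.154 g.
CaO wt% = 112.154 / 883.318 × 100 = 12.70%.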